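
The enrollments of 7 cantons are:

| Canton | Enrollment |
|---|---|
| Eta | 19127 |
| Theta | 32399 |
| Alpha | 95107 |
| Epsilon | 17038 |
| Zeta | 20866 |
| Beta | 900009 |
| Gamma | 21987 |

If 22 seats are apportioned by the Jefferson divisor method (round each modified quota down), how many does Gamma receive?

0

Standard divisor 1106533/22 ≈ 50296.955; standard quotas: Eta 0.380, Theta 0.644, Alpha 1.891, Epsilon 0.339, Zeta 0.415, Beta 17.894, Gamma 0.437.
Rounding down gives 0, 0, 1, 0, 0, 17, 0 = 18 seats, so the divisor must be adjusted.
With modified divisor 43900: modified quotas Eta 0.436, Theta 0.738, Alpha 2.166, Epsilon 0.388, Zeta 0.475, Beta 20.501, Gamma 0.501.
Rounding down: Eta 0, Theta 0, Alpha 2, Epsilon 0, Zeta 0, Beta 20, Gamma 0 (total 22).
Gamma receives 0.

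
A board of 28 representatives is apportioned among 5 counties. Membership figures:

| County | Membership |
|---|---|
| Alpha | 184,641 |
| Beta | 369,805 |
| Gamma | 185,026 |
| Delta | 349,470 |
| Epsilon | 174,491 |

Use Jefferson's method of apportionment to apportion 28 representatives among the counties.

Standard divisor 1263433/28 ≈ 45122.607; standard quotas: Alpha 4.092, Beta 8.196, Gamma 4.101, Delta 7.745, Epsilon 3.867.
Rounding down gives 4, 8, 4, 7, 3 = 26 seats, so the divisor must be adjusted.
With modified divisor 42400: modified quotas Alpha 4.355, Beta 8.722, Gamma 4.364, Delta 8.242, Epsilon 4.115.
Rounding down: Alpha 4, Beta 8, Gamma 4, Delta 8, Epsilon 4 (total 28).

Alpha=4, Beta=8, Gamma=4, Delta=8, Epsilon=4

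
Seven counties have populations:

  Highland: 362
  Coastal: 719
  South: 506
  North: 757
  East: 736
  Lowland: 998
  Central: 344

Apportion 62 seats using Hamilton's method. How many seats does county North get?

Standard divisor: 4422 ÷ 62 ≈ 71.323.
Standard quotas: Highland 5.076, Coastal 10.081, South 7.095, North 10.614, East 10.319, Lowland 13.993, Central 4.823.
Lower quotas: Highland 5, Coastal 10, South 7, North 10, East 10, Lowland 13, Central 4 (sum 59, leaving 3 seats).
Remainders in descending order: Lowland 0.993, Central 0.823, North 0.614, East 0.319, South 0.095, Coastal 0.081, Highland 0.076.
Largest remainders: Lowland, Central, North receive the extra seats.
North receives 11.

11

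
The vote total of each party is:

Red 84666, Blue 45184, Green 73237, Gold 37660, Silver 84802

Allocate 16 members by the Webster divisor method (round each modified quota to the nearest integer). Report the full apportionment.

Red 4, Blue 2, Green 4, Gold 2, Silver 4

Standard divisor 325549/16 ≈ 20346.812; standard quotas: Red 4.161, Blue 2.221, Green 3.599, Gold 1.851, Silver 4.168.
Rounding to the nearest integer gives Red 4, Blue 2, Green 4, Gold 2, Silver 4 — total 16, matching the house size, so no adjustment is needed.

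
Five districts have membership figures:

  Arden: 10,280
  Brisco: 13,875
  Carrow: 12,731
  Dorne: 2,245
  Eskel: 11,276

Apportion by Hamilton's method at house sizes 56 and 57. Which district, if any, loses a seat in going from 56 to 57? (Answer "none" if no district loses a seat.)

Dorne

At 56 seats: Arden 11, Brisco 15, Carrow 14, Dorne 3, Eskel 13.
At 57 seats: Arden 12, Brisco 16, Carrow 14, Dorne 2, Eskel 13.
Dorne drops from 3 to 2.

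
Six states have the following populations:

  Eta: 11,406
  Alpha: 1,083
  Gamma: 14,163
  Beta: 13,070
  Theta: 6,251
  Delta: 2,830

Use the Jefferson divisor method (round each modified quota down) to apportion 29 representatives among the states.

Standard divisor 48803/29 ≈ 1682.862; standard quotas: Eta 6.778, Alpha 0.644, Gamma 8.416, Beta 7.767, Theta 3.715, Delta 1.682.
Rounding down gives 6, 0, 8, 7, 3, 1 = 25 seats, so the divisor must be adjusted.
With modified divisor 1500: modified quotas Eta 7.604, Alpha 0.722, Gamma 9.442, Beta 8.713, Theta 4.167, Delta 1.887.
Rounding down: Eta 7, Alpha 0, Gamma 9, Beta 8, Theta 4, Delta 1 (total 29).

Eta=7, Alpha=0, Gamma=9, Beta=8, Theta=4, Delta=1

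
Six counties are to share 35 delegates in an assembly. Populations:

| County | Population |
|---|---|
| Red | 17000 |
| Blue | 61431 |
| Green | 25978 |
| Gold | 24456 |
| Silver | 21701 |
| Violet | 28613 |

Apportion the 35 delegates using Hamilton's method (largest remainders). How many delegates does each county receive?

Red 3, Blue 12, Green 5, Gold 5, Silver 4, Violet 6

Standard divisor: 179179 ÷ 35 ≈ 5119.4.
Standard quotas: Red 3.3207, Blue 11.9996, Green 5.0744, Gold 4.7771, Silver 4.2390, Violet 5.5891.
Lower quotas: Red 3, Blue 11, Green 5, Gold 4, Silver 4, Violet 5 (sum 32, leaving 3 seats).
Remainders in descending order: Blue 0.9996, Gold 0.7771, Violet 0.5891, Red 0.3207, Silver 0.2390, Green 0.0744.
The surplus seats go to Blue, Gold, Violet.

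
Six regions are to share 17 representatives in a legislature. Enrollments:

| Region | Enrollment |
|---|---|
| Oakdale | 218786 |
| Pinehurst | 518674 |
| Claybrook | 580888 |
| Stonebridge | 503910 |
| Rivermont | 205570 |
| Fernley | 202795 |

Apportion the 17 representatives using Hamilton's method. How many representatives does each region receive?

The standard divisor is 2230623/17 ≈ 131213.118.
Standard quotas: Oakdale 1.6674, Pinehurst 3.9529, Claybrook 4.4271, Stonebridge 3.8404, Rivermont 1.5667, Fernley 1.5455.
Lower quotas: Oakdale 1, Pinehurst 3, Claybrook 4, Stonebridge 3, Rivermont 1, Fernley 1 (sum 13, leaving 4 seats).
Remainders in descending order: Pinehurst 0.9529, Stonebridge 0.8404, Oakdale 0.6674, Rivermont 0.5667, Fernley 0.5455, Claybrook 0.4271.
Largest remainders: Pinehurst, Stonebridge, Oakdale, Rivermont receive the extra seats.

Oakdale=2, Pinehurst=4, Claybrook=4, Stonebridge=4, Rivermont=2, Fernley=1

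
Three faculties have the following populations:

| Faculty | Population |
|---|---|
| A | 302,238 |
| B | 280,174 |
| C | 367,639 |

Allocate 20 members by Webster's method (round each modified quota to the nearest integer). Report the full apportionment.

A 6, B 6, C 8

Standard divisor 950051/20 ≈ 47502.55; standard quotas: A 6.363, B 5.898, C 7.739.
Rounding to the nearest integer gives A 6, B 6, C 8 — total 20, matching the house size, so no adjustment is needed.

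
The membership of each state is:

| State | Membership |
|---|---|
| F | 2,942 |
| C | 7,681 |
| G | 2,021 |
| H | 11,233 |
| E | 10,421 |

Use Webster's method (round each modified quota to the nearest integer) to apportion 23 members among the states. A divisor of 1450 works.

F: 2, C: 5, G: 1, H: 8, E: 7

With modified divisor 1450: modified quotas F 2.029, C 5.297, G 1.394, H 7.747, E 7.187.
Rounding to the nearest integer: F 2, C 5, G 1, H 8, E 7 (total 23).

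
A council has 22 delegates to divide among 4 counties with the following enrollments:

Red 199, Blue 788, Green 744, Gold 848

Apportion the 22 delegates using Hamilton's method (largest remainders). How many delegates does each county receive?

Red: 2; Blue: 7; Green: 6; Gold: 7

Total 2579; standard divisor 2579/22 ≈ 117.227.
Standard quotas: Red 1.698, Blue 6.722, Green 6.347, Gold 7.234.
Lower quotas: Red 1, Blue 6, Green 6, Gold 7 (sum 20, leaving 2 seats).
Remainders in descending order: Blue 0.722, Red 0.698, Green 0.347, Gold 0.234.
Largest remainders: Blue, Red receive the extra seats.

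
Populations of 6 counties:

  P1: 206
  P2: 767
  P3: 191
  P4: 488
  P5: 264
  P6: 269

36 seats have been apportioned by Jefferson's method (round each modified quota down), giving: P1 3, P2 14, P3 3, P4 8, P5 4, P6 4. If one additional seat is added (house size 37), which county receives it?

Priority for the next seat is population ÷ (current seats + 1).
Priorities: P1 51.500, P2 51.133, P3 47.750, P4 54.222, P5 52.800, P6 53.800.
Highest priority: P4.

P4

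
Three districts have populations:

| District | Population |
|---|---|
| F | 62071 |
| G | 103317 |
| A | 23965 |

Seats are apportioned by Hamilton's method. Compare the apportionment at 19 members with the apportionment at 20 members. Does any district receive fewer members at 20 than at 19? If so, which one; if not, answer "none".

At 19 seats: F 6, G 10, A 3.
At 20 seats: F 7, G 11, A 2.
A drops from 3 to 2.

A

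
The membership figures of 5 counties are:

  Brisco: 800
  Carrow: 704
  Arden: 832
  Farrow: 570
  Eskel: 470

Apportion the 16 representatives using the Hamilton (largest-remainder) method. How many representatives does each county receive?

Brisco: 4, Carrow: 3, Arden: 4, Farrow: 3, Eskel: 2

The standard divisor is 3376/16 = 211.
Standard quotas: Brisco 3.791, Carrow 3.336, Arden 3.943, Farrow 2.701, Eskel 2.227.
Lower quotas: Brisco 3, Carrow 3, Arden 3, Farrow 2, Eskel 2 (sum 13, leaving 3 seats).
Remainders in descending order: Arden 0.943, Brisco 0.791, Farrow 0.701, Carrow 0.336, Eskel 0.227.
Largest remainders: Arden, Brisco, Farrow receive the extra seats.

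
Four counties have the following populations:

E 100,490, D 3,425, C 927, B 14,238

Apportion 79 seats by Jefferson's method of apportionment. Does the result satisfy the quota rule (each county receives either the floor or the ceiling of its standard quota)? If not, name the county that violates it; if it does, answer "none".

Standard quotas: E 66.667, D 2.272, C 0.615, B 9.446.
Jefferson allocation: E 68, D 2, C 0, B 9.
E has quota 66.667 (lower 66, upper 67) but receives 68 — outside the quota interval.

E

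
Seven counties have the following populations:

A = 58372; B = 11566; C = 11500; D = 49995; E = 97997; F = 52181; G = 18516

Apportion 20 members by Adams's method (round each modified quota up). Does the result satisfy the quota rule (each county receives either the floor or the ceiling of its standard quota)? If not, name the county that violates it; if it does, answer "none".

none

Standard quotas: A 3.890, B 0.771, C 0.766, D 3.332, E 6.530, F 3.477, G 1.234.
Adams allocation: A 4, B 1, C 1, D 3, E 6, F 3, G 2.
Every allocation lies between the lower and upper quota.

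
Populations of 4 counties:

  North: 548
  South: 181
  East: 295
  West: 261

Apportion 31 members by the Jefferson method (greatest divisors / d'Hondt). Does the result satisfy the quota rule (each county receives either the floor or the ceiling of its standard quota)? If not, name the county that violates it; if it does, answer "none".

Standard quotas: North 13.220, South 4.367, East 7.117, West 6.296.
Jefferson allocation: North 14, South 4, East 7, West 6.
Every allocation lies between the lower and upper quota.

none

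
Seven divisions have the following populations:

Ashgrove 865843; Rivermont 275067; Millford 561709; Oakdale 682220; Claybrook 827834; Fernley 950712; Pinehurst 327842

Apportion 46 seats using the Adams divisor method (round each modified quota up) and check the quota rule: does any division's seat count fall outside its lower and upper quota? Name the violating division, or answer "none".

Standard quotas: Ashgrove 8.868, Rivermont 2.817, Millford 5.753, Oakdale 6.987, Claybrook 8.479, Fernley 9.737, Pinehurst 3.358.
Adams allocation: Ashgrove 9, Rivermont 3, Millford 6, Oakdale 7, Claybrook 8, Fernley 9, Pinehurst 4.
Every allocation lies between the lower and upper quota.

none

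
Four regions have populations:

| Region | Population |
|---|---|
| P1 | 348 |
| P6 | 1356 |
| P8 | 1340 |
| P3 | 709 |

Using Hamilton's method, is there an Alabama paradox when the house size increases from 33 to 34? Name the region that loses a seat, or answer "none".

At 33 seats: P1 3, P6 12, P8 12, P3 6.
At 34 seats: P1 3, P6 12, P8 12, P3 7.
No region's allocation decreased.

none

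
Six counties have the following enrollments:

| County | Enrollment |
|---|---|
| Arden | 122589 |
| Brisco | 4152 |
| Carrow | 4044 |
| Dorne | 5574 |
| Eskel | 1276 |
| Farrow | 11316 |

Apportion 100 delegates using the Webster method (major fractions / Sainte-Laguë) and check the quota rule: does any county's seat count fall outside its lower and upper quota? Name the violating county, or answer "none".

Arden

Standard quotas: Arden 82.302, Brisco 2.787, Carrow 2.715, Dorne 3.742, Eskel 0.857, Farrow 7.597.
Webster allocation: Arden 81, Brisco 3, Carrow 3, Dorne 4, Eskel 1, Farrow 8.
Arden has quota 82.302 (lower 82, upper 83) but receives 81 — outside the quota interval.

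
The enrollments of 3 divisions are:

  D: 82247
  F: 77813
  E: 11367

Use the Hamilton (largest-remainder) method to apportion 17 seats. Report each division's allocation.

D 8; F 8; E 1

Standard divisor: 171427 ÷ 17 ≈ 10083.941.
Standard quotas: D 8.1562, F 7.7165, E 1.1272.
Lower quotas: D 8, F 7, E 1 (sum 16, leaving 1 seat).
Remainders in descending order: F 0.7165, D 0.1562, E 0.1272.
The surplus seat goes to F.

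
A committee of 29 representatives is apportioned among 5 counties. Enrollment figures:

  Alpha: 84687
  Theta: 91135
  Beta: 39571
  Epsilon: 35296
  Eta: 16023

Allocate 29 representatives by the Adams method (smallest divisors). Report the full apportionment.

Alpha 9; Theta 10; Beta 4; Epsilon 4; Eta 2

Standard divisor 266712/29 ≈ 9196.966; standard quotas: Alpha 9.208, Theta 9.909, Beta 4.303, Epsilon 3.838, Eta 1.742.
Rounding up gives 10, 10, 5, 4, 2 = 31 seats, so the divisor must be adjusted.
With modified divisor 10000: modified quotas Alpha 8.469, Theta 9.114, Beta 3.957, Epsilon 3.530, Eta 1.602.
Rounding up: Alpha 9, Theta 10, Beta 4, Epsilon 4, Eta 2 (total 29).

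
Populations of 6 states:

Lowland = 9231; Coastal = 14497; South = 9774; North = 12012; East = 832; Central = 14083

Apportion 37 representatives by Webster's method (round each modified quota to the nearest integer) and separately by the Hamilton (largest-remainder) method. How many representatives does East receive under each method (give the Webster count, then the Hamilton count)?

1 and 0

Webster: Lowland 6, Coastal 9, South 6, North 7, East 1, Central 8.
Hamilton: Lowland 6, Coastal 9, South 6, North 7, East 0, Central 9.
East gets 1 under Webster and 0 under Hamilton.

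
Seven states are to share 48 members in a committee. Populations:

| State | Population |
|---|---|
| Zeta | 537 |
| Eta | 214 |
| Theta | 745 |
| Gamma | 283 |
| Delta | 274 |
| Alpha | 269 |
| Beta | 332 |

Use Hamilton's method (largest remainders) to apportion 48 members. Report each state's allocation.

Zeta 10, Eta 4, Theta 13, Gamma 5, Delta 5, Alpha 5, Beta 6

Standard divisor: 2654 ÷ 48 ≈ 55.292.
Standard quotas: Zeta 9.712, Eta 3.870, Theta 13.474, Gamma 5.118, Delta 4.956, Alpha 4.865, Beta 6.005.
Lower quotas: Zeta 9, Eta 3, Theta 13, Gamma 5, Delta 4, Alpha 4, Beta 6 (sum 44, leaving 4 seats).
Remainders in descending order: Delta 0.956, Eta 0.870, Alpha 0.865, Zeta 0.712, Theta 0.474, Gamma 0.118, Beta 0.005.
The surplus seats go to Delta, Eta, Alpha, Zeta.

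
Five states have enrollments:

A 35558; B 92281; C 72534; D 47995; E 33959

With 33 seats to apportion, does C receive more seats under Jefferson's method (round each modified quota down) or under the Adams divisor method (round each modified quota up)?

Jefferson

Jefferson: A 4, B 11, C 9, D 5, E 4.
Adams: A 4, B 11, C 8, D 6, E 4.
C gets 9 under Jefferson and 8 under Adams.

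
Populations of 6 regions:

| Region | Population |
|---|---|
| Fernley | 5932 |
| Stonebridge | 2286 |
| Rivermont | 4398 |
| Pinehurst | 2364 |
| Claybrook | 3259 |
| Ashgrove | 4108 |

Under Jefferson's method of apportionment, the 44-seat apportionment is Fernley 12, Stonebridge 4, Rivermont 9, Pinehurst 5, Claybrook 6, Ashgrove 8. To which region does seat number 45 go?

Priority for the next seat is population ÷ (current seats + 1).
Priorities: Fernley 456.308, Stonebridge 457.200, Rivermont 439.800, Pinehurst 394.000, Claybrook 465.571, Ashgrove 456.444.
Highest priority: Claybrook.

Claybrook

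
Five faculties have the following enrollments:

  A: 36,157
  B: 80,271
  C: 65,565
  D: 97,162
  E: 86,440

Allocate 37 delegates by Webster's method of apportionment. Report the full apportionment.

A: 4, B: 8, C: 6, D: 10, E: 9

Standard divisor 365595/37 ≈ 9880.946; standard quotas: A 3.659, B 8.124, C 6.635, D 9.833, E 8.748.
Rounding to the nearest integer gives 4, 8, 7, 10, 9 = 38 seats, so the divisor must be adjusted.
With modified divisor 10130: modified quotas A 3.569, B 7.924, C 6.472, D 9.592, E 8.533.
Rounding to the nearest integer: A 4, B 8, C 6, D 10, E 9 (total 37).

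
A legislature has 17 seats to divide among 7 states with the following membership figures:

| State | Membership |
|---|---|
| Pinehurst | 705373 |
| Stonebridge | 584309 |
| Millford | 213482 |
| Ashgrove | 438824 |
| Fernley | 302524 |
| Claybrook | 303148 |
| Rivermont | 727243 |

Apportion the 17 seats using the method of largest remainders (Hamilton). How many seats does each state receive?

Total 3274903; standard divisor 3274903/17 ≈ 192641.353.
Standard quotas: Pinehurst 3.6616, Stonebridge 3.0331, Millford 1.1082, Ashgrove 2.2779, Fernley 1.5704, Claybrook 1.5736, Rivermont 3.7751.
Lower quotas: Pinehurst 3, Stonebridge 3, Millford 1, Ashgrove 2, Fernley 1, Claybrook 1, Rivermont 3 (sum 14, leaving 3 seats).
Remainders in descending order: Rivermont 0.7751, Pinehurst 0.6616, Claybrook 0.5736, Fernley 0.5704, Ashgrove 0.2779, Millford 0.1082, Stonebridge 0.0331.
Largest remainders: Rivermont, Pinehurst, Claybrook receive the extra seats.

Pinehurst 4, Stonebridge 3, Millford 1, Ashgrove 2, Fernley 1, Claybrook 2, Rivermont 4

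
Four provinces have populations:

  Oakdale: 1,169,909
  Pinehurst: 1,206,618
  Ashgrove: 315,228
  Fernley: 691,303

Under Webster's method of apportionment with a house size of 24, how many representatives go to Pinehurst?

Standard divisor 3383058/24 ≈ 140960.75; standard quotas: Oakdale 8.300, Pinehurst 8.560, Ashgrove 2.236, Fernley 4.904.
Rounding to the nearest integer gives Oakdale 8, Pinehurst 9, Ashgrove 2, Fernley 5 — total 24, matching the house size, so no adjustment is needed.
Pinehurst receives 9.

9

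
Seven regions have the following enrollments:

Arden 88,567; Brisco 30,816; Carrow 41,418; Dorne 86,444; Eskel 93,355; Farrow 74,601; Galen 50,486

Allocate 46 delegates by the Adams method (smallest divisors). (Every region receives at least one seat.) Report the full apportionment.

Arden 9, Brisco 3, Carrow 4, Dorne 9, Eskel 9, Farrow 7, Galen 5

Standard divisor 465687/46 ≈ 10123.63; standard quotas: Arden 8.749, Brisco 3.044, Carrow 4.091, Dorne 8.539, Eskel 9.221, Farrow 7.369, Galen 4.987.
Rounding up gives 9, 4, 5, 9, 10, 8, 5 = 50 seats, so the divisor must be adjusted.
With modified divisor 10700: modified quotas Arden 8.277, Brisco 2.880, Carrow 3.871, Dorne 8.079, Eskel 8.725, Farrow 6.972, Galen 4.718.
Rounding up: Arden 9, Brisco 3, Carrow 4, Dorne 9, Eskel 9, Farrow 7, Galen 5 (total 46).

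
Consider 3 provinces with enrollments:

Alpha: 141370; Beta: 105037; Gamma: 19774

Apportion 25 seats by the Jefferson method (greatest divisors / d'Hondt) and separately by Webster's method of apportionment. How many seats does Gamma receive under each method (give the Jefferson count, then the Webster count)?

1 and 2

Jefferson: Alpha 14, Beta 10, Gamma 1.
Webster: Alpha 13, Beta 10, Gamma 2.
Gamma gets 1 under Jefferson and 2 under Webster.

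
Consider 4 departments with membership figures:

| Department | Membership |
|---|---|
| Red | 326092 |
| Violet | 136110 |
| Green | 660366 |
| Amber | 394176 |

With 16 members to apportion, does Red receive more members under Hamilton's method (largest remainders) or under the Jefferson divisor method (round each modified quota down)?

Hamilton

Hamilton: Red 4, Violet 1, Green 7, Amber 4.
Jefferson: Red 3, Violet 1, Green 8, Amber 4.
Red gets 4 under Hamilton and 3 under Jefferson.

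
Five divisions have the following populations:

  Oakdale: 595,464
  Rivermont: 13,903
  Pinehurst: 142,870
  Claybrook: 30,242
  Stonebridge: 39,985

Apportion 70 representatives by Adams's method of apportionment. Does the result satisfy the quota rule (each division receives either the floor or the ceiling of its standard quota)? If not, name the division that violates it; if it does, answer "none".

Oakdale

Standard quotas: Oakdale 50.680, Rivermont 1.183, Pinehurst 12.160, Claybrook 2.574, Stonebridge 3.403.
Adams allocation: Oakdale 49, Rivermont 2, Pinehurst 12, Claybrook 3, Stonebridge 4.
Oakdale has quota 50.680 (lower 50, upper 51) but receives 49 — outside the quota interval.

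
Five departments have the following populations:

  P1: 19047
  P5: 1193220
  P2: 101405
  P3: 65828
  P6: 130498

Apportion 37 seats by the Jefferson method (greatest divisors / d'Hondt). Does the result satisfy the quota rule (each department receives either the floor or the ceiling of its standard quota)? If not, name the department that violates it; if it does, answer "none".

P5

Standard quotas: P1 0.467, P5 29.238, P2 2.485, P3 1.613, P6 3.198.
Jefferson allocation: P1 0, P5 31, P2 2, P3 1, P6 3.
P5 has quota 29.238 (lower 29, upper 30) but receives 31 — outside the quota interval.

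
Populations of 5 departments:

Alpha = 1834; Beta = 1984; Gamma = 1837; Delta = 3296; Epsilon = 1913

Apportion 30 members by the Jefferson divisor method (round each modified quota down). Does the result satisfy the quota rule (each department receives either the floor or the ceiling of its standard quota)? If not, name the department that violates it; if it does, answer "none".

Standard quotas: Alpha 5.064, Beta 5.479, Gamma 5.073, Delta 9.102, Epsilon 5.283.
Jefferson allocation: Alpha 5, Beta 6, Gamma 5, Delta 9, Epsilon 5.
Every allocation lies between the lower and upper quota.

none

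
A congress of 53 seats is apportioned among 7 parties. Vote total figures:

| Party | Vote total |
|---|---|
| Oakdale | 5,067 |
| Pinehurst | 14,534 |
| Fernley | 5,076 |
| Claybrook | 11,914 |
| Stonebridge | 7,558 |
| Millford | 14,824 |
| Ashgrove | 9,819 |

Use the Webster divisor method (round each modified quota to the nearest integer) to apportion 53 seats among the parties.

Oakdale=4, Pinehurst=11, Fernley=4, Claybrook=9, Stonebridge=6, Millford=11, Ashgrove=8

Standard divisor 68792/53 ≈ 1297.962; standard quotas: Oakdale 3.904, Pinehurst 11.198, Fernley 3.911, Claybrook 9.179, Stonebridge 5.823, Millford 11.421, Ashgrove 7.565.
Rounding to the nearest integer gives Oakdale 4, Pinehurst 11, Fernley 4, Claybrook 9, Stonebridge 6, Millford 11, Ashgrove 8 — total 53, matching the house size, so no adjustment is needed.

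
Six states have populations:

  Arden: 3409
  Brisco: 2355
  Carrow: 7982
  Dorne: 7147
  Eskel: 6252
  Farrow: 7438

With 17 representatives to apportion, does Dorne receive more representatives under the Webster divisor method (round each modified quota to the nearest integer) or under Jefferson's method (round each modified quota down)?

Jefferson

Webster: Arden 2, Brisco 1, Carrow 4, Dorne 3, Eskel 3, Farrow 4.
Jefferson: Arden 1, Brisco 1, Carrow 4, Dorne 4, Eskel 3, Farrow 4.
Dorne gets 3 under Webster and 4 under Jefferson.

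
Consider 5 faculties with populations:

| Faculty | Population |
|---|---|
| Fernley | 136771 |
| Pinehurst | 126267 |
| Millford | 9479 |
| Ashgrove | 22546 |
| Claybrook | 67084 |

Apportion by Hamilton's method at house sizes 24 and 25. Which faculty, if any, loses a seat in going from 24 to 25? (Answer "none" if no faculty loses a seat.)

At 24 seats: Fernley 9, Pinehurst 8, Millford 1, Ashgrove 2, Claybrook 4.
At 25 seats: Fernley 9, Pinehurst 9, Millford 1, Ashgrove 1, Claybrook 5.
Ashgrove drops from 2 to 1.

Ashgrove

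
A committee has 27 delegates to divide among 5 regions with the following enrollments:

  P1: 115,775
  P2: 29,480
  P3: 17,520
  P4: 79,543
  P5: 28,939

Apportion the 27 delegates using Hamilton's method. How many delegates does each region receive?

P1=11, P2=3, P3=2, P4=8, P5=3

The standard divisor is 271257/27 ≈ 10046.556.
Standard quotas: P1 11.5239, P2 2.9343, P3 1.7439, P4 7.9174, P5 2.8805.
Lower quotas: P1 11, P2 2, P3 1, P4 7, P5 2 (sum 23, leaving 4 seats).
Remainders in descending order: P2 0.9343, P4 0.9174, P5 0.8805, P3 0.7439, P1 0.5239.
The surplus seats go to P2, P4, P5, P3.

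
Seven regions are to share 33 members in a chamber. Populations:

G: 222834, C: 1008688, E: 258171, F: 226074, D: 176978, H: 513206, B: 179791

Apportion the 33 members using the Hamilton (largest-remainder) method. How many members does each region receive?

G: 3; C: 13; E: 3; F: 3; D: 2; H: 7; B: 2

The standard divisor is 2585742/33 ≈ 78355.818.
Standard quotas: G 2.8439, C 12.8732, E 3.2949, F 2.8852, D 2.2586, H 6.5497, B 2.2945.
Lower quotas: G 2, C 12, E 3, F 2, D 2, H 6, B 2 (sum 29, leaving 4 seats).
Remainders in descending order: F 0.8852, C 0.8732, G 0.8439, H 0.5497, E 0.2949, B 0.2945, D 0.2586.
The surplus seats go to F, C, G, H.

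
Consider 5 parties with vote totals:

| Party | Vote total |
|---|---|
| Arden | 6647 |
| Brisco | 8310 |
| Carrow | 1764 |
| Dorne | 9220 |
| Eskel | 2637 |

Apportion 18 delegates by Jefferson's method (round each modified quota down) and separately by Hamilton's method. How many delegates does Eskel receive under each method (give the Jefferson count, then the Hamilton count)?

1 and 2

Jefferson: Arden 4, Brisco 6, Carrow 1, Dorne 6, Eskel 1.
Hamilton: Arden 4, Brisco 5, Carrow 1, Dorne 6, Eskel 2.
Eskel gets 1 under Jefferson and 2 under Hamilton.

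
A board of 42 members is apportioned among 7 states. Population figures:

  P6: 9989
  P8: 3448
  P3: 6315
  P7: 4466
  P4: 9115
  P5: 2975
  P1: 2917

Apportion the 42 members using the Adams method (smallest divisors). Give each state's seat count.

Standard divisor 39225/42 ≈ 933.929; standard quotas: P6 10.696, P8 3.692, P3 6.762, P7 4.782, P4 9.760, P5 3.185, P1 3.123.
Rounding up gives 11, 4, 7, 5, 10, 4, 4 = 45 seats, so the divisor must be adjusted.
With modified divisor 1010: modified quotas P6 9.890, P8 3.414, P3 6.252, P7 4.422, P4 9.025, P5 2.946, P1 2.888.
Rounding up: P6 10, P8 4, P3 7, P7 5, P4 10, P5 3, P1 3 (total 42).

P6 10, P8 4, P3 7, P7 5, P4 10, P5 3, P1 3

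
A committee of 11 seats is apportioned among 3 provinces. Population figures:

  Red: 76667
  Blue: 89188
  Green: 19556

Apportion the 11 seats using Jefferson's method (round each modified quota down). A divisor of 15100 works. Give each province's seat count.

Red 5, Blue 5, Green 1

With modified divisor 15100: modified quotas Red 5.077, Blue 5.906, Green 1.295.
Rounding down: Red 5, Blue 5, Green 1 (total 11).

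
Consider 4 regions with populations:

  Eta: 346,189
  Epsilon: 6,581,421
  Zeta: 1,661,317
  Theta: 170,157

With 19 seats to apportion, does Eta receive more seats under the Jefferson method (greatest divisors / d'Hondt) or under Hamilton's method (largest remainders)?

Jefferson: Eta 0, Epsilon 15, Zeta 4, Theta 0.
Hamilton: Eta 1, Epsilon 14, Zeta 4, Theta 0.
Eta gets 0 under Jefferson and 1 under Hamilton.

Hamilton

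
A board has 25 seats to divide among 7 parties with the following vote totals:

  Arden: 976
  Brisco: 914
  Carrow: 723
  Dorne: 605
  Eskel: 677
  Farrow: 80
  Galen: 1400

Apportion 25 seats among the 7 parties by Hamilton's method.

Arden=5; Brisco=4; Carrow=3; Dorne=3; Eskel=3; Farrow=0; Galen=7

Standard divisor: 5375 ÷ 25 = 215.
Standard quotas: Arden 4.540, Brisco 4.251, Carrow 3.363, Dorne 2.814, Eskel 3.149, Farrow 0.372, Galen 6.512.
Lower quotas: Arden 4, Brisco 4, Carrow 3, Dorne 2, Eskel 3, Farrow 0, Galen 6 (sum 22, leaving 3 seats).
Remainders in descending order: Dorne 0.814, Arden 0.540, Galen 0.512, Farrow 0.372, Carrow 0.363, Brisco 0.251, Eskel 0.149.
The surplus seats go to Dorne, Arden, Galen.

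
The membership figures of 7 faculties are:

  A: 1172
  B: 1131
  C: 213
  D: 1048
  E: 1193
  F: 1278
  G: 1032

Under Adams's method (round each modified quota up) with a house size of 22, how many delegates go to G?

Standard divisor 7067/22 ≈ 321.227; standard quotas: A 3.649, B 3.521, C 0.663, D 3.262, E 3.714, F 3.978, G 3.213.
Rounding up gives 4, 4, 1, 4, 4, 4, 4 = 25 seats, so the divisor must be adjusted.
With modified divisor 380: modified quotas A 3.084, B 2.976, C 0.561, D 2.758, E 3.139, F 3.363, G 2.716.
Rounding up: A 4, B 3, C 1, D 3, E 4, F 4, G 3 (total 22).
G receives 3.

3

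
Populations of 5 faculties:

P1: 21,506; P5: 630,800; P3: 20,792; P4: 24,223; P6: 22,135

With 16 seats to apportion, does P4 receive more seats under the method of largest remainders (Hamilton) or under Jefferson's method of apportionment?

Hamilton: P1 0, P5 14, P3 0, P4 1, P6 1.
Jefferson: P1 0, P5 16, P3 0, P4 0, P6 0.
P4 gets 1 under Hamilton and 0 under Jefferson.

Hamilton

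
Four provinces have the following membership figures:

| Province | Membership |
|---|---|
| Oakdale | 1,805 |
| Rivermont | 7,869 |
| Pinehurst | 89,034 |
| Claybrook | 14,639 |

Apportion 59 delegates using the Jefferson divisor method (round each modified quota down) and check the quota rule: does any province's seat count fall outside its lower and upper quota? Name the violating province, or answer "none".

Standard quotas: Oakdale 0.940, Rivermont 4.096, Pinehurst 46.344, Claybrook 7.620.
Jefferson allocation: Oakdale 0, Rivermont 4, Pinehurst 48, Claybrook 7.
Pinehurst has quota 46.344 (lower 46, upper 47) but receives 48 — outside the quota interval.

Pinehurst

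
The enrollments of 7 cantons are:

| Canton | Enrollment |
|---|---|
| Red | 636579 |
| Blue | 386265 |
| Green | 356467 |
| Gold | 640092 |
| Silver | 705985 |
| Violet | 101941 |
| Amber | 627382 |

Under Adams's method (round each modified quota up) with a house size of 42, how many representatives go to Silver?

Standard divisor 3454711/42 ≈ 82255.024; standard quotas: Red 7.739, Blue 4.696, Green 4.334, Gold 7.782, Silver 8.583, Violet 1.239, Amber 7.627.
Rounding up gives 8, 5, 5, 8, 9, 2, 8 = 45 seats, so the divisor must be adjusted.
With modified divisor 90300: modified quotas Red 7.050, Blue 4.278, Green 3.948, Gold 7.089, Silver 7.818, Violet 1.129, Amber 6.948.
Rounding up: Red 8, Blue 5, Green 4, Gold 8, Silver 8, Violet 2, Amber 7 (total 42).
Silver receives 8.

8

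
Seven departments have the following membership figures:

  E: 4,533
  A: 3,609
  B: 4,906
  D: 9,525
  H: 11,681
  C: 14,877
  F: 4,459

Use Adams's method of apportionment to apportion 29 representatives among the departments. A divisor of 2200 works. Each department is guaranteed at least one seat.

With modified divisor 2200: modified quotas E 2.060, A 1.640, B 2.230, D 4.330, H 5.310, C 6.762, F 2.027.
Rounding up: E 3, A 2, B 3, D 5, H 6, C 7, F 3 (total 29).

E: 3; A: 2; B: 3; D: 5; H: 6; C: 7; F: 3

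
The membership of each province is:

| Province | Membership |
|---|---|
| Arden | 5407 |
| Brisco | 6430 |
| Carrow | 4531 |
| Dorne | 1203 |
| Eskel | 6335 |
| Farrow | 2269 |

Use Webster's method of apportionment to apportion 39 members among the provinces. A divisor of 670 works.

Arden=8; Brisco=10; Carrow=7; Dorne=2; Eskel=9; Farrow=3

With modified divisor 670: modified quotas Arden 8.070, Brisco 9.597, Carrow 6.763, Dorne 1.796, Eskel 9.455, Farrow 3.387.
Rounding to the nearest integer: Arden 8, Brisco 10, Carrow 7, Dorne 2, Eskel 9, Farrow 3 (total 39).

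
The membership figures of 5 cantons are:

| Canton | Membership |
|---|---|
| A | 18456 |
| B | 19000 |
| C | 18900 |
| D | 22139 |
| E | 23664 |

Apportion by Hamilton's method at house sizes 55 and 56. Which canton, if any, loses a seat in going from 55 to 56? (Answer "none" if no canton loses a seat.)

At 55 seats: A 10, B 10, C 10, D 12, E 13.
At 56 seats: A 10, B 11, C 10, D 12, E 13.
No canton's allocation decreased.

none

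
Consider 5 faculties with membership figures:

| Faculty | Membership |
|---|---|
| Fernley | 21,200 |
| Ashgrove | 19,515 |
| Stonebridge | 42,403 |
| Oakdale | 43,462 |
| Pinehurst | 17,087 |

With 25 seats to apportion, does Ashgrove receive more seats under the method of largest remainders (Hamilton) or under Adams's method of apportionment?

Hamilton: Fernley 4, Ashgrove 3, Stonebridge 7, Oakdale 8, Pinehurst 3.
Adams: Fernley 4, Ashgrove 4, Stonebridge 7, Oakdale 7, Pinehurst 3.
Ashgrove gets 3 under Hamilton and 4 under Adams.

Adams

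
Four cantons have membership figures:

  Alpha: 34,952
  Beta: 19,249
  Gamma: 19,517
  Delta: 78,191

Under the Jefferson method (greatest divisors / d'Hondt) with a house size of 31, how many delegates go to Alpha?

Standard divisor 151909/31 ≈ 4900.29; standard quotas: Alpha 7.133, Beta 3.928, Gamma 3.983, Delta 15.956.
Rounding down gives 7, 3, 3, 15 = 28 seats, so the divisor must be adjusted.
With modified divisor 4700: modified quotas Alpha 7.437, Beta 4.096, Gamma 4.153, Delta 16.636.
Rounding down: Alpha 7, Beta 4, Gamma 4, Delta 16 (total 31).
Alpha receives 7.

7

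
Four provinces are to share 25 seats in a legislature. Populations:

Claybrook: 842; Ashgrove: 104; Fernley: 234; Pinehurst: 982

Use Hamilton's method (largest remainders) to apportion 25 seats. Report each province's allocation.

Total 2162; standard divisor 2162/25 ≈ 86.48.
Standard quotas: Claybrook 9.736, Ashgrove 1.203, Fernley 2.706, Pinehurst 11.355.
Lower quotas: Claybrook 9, Ashgrove 1, Fernley 2, Pinehurst 11 (sum 23, leaving 2 seats).
Remainders in descending order: Claybrook 0.736, Fernley 0.706, Pinehurst 0.355, Ashgrove 0.203.
Largest remainders: Claybrook, Fernley receive the extra seats.

Claybrook: 10; Ashgrove: 1; Fernley: 3; Pinehurst: 11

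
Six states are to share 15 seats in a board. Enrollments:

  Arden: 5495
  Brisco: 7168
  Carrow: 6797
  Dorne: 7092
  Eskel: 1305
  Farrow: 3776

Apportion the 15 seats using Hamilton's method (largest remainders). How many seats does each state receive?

Total 31633; standard divisor 31633/15 ≈ 2108.867.
Standard quotas: Arden 2.6057, Brisco 3.3990, Carrow 3.2231, Dorne 3.3629, Eskel 0.6188, Farrow 1.7905.
Lower quotas: Arden 2, Brisco 3, Carrow 3, Dorne 3, Eskel 0, Farrow 1 (sum 12, leaving 3 seats).
Remainders in descending order: Farrow 0.7905, Eskel 0.6188, Arden 0.6057, Brisco 0.3990, Dorne 0.3629, Carrow 0.2231.
Largest remainders: Farrow, Eskel, Arden receive the extra seats.

Arden 3, Brisco 3, Carrow 3, Dorne 3, Eskel 1, Farrow 2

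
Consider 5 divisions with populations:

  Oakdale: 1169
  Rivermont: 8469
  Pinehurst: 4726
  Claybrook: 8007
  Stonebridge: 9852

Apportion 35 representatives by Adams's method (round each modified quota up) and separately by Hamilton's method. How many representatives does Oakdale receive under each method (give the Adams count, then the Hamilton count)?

2 and 1

Adams: Oakdale 2, Rivermont 9, Pinehurst 5, Claybrook 9, Stonebridge 10.
Hamilton: Oakdale 1, Rivermont 9, Pinehurst 5, Claybrook 9, Stonebridge 11.
Oakdale gets 2 under Adams and 1 under Hamilton.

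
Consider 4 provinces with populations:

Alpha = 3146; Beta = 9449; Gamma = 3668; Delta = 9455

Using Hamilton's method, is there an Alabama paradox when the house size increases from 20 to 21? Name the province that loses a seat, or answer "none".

Alpha

At 20 seats: Alpha 3, Beta 7, Gamma 3, Delta 7.
At 21 seats: Alpha 2, Beta 8, Gamma 3, Delta 8.
Alpha drops from 3 to 2.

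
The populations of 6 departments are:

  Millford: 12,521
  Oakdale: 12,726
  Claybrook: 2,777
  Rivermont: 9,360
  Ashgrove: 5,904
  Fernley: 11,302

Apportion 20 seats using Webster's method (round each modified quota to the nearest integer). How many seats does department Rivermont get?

3

Standard divisor 54590/20 ≈ 2729.5; standard quotas: Millford 4.587, Oakdale 4.662, Claybrook 1.017, Rivermont 3.429, Ashgrove 2.163, Fernley 4.141.
Rounding to the nearest integer gives Millford 5, Oakdale 5, Claybrook 1, Rivermont 3, Ashgrove 2, Fernley 4 — total 20, matching the house size, so no adjustment is needed.
Rivermont receives 3.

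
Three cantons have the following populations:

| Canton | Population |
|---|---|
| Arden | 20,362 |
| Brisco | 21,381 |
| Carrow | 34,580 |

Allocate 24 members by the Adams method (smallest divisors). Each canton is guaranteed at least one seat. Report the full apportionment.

Arden: 6, Brisco: 7, Carrow: 11

Standard divisor 76323/24 ≈ 3180.125; standard quotas: Arden 6.403, Brisco 6.723, Carrow 10.874.
Rounding up gives 7, 7, 11 = 25 seats, so the divisor must be adjusted.
With modified divisor 3430: modified quotas Arden 5.936, Brisco 6.234, Carrow 10.082.
Rounding up: Arden 6, Brisco 7, Carrow 11 (total 24).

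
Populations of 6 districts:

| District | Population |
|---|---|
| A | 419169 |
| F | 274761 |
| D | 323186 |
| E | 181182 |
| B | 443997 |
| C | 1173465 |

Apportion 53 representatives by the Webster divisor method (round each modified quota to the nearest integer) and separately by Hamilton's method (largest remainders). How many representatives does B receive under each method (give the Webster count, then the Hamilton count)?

Webster: A 8, F 5, D 6, E 3, B 9, C 22.
Hamilton: A 8, F 5, D 6, E 4, B 8, C 22.
B gets 9 under Webster and 8 under Hamilton.

9 and 8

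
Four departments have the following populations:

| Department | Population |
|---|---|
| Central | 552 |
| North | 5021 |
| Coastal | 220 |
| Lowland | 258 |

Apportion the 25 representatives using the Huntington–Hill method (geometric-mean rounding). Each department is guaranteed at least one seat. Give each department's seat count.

With divisor 239: modified quotas Central 2.310, North 21.008, Coastal 0.921, Lowland 1.079.
Geometric-mean thresholds: Central √(2·3)=2.449, North √(21·22)=21.494, Coastal (min 1), Lowland √(1·2)=1.414.
Each quota rounded against its threshold gives Central 2, North 21, Coastal 1, Lowland 1 (total 25).

Central: 2; North: 21; Coastal: 1; Lowland: 1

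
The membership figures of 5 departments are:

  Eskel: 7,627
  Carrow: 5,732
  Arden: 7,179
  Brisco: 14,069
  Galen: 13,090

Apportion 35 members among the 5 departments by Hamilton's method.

The standard divisor is 47697/35 ≈ 1362.771.
Standard quotas: Eskel 5.5967, Carrow 4.2061, Arden 5.2679, Brisco 10.3238, Galen 9.6054.
Lower quotas: Eskel 5, Carrow 4, Arden 5, Brisco 10, Galen 9 (sum 33, leaving 2 seats).
Remainders in descending order: Galen 0.6054, Eskel 0.5967, Brisco 0.3238, Arden 0.2679, Carrow 0.2061.
Largest remainders: Galen, Eskel receive the extra seats.

Eskel: 6, Carrow: 4, Arden: 5, Brisco: 10, Galen: 10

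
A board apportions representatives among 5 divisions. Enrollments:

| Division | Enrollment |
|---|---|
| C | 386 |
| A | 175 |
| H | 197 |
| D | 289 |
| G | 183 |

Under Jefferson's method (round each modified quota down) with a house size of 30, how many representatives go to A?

Standard divisor 1230/30 ≈ 41; standard quotas: C 9.415, A 4.268, H 4.805, D 7.049, G 4.463.
Rounding down gives 9, 4, 4, 7, 4 = 28 seats, so the divisor must be adjusted.
With modified divisor 38: modified quotas C 10.158, A 4.605, H 5.184, D 7.605, G 4.816.
Rounding down: C 10, A 4, H 5, D 7, G 4 (total 30).
A receives 4.

4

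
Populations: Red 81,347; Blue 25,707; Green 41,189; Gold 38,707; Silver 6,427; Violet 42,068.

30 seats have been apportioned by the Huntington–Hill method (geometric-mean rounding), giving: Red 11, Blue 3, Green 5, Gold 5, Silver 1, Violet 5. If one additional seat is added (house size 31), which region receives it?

Priority for the next seat is population ÷ (√(s·(s+1))).
Priorities: Red 7080.348, Blue 7420.972, Green 7520.048, Gold 7066.899, Silver 4544.575, Violet 7680.531.
Highest priority: Violet.

Violet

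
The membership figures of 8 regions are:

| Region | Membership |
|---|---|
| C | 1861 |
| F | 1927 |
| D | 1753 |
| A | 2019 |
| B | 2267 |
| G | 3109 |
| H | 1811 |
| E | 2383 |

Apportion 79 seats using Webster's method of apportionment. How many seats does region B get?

Standard divisor 17130/79 ≈ 216.835; standard quotas: C 8.583, F 8.887, D 8.084, A 9.311, B 10.455, G 14.338, H 8.352, E 10.990.
Rounding to the nearest integer gives 9, 9, 8, 9, 10, 14, 8, 11 = 78 seats, so the divisor must be adjusted.
With modified divisor 215: modified quotas C 8.656, F 8.963, D 8.153, A 9.391, B 10.544, G 14.460, H 8.423, E 11.084.
Rounding to the nearest integer: C 9, F 9, D 8, A 9, B 11, G 14, H 8, E 11 (total 79).
B receives 11.

11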